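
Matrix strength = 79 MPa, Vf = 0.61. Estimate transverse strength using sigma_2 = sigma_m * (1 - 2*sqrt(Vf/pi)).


factor = 1 - 2*sqrt(0.61/pi) = 0.1187
sigma_2 = 79 * 0.1187 = 9.38 MPa

9.38 MPa


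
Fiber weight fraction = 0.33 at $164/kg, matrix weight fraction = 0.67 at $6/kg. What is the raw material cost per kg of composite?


Cost = cost_f*Wf + cost_m*Wm = 164*0.33 + 6*0.67 = $58.14/kg

$58.14/kg


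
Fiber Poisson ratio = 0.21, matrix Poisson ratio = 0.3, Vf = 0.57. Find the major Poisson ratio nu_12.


nu_12 = nu_f*Vf + nu_m*(1-Vf) = 0.21*0.57 + 0.3*0.43 = 0.2487

0.2487


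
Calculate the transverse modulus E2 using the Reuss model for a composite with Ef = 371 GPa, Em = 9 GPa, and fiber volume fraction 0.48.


1/E2 = Vf/Ef + (1-Vf)/Em = 0.48/371 + 0.52/9
E2 = 16.93 GPa

16.93 GPa


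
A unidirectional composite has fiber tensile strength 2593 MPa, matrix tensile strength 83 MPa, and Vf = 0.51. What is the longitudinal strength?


sigma_1 = sigma_f*Vf + sigma_m*(1-Vf) = 2593*0.51 + 83*0.49 = 1363.1 MPa

1363.1 MPa


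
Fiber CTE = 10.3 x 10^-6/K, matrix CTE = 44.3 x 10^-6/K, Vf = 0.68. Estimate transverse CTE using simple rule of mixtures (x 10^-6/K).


alpha_2 = alpha_f*Vf + alpha_m*(1-Vf) = 10.3*0.68 + 44.3*0.32 = 21.2 x 10^-6/K

21.2 x 10^-6/K


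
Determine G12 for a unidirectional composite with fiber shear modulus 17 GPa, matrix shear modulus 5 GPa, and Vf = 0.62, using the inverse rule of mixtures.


1/G12 = Vf/Gf + (1-Vf)/Gm = 0.62/17 + 0.38/5
G12 = 8.89 GPa

8.89 GPa


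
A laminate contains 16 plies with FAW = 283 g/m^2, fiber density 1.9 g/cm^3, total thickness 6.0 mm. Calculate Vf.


Vf = n * FAW / (rho_f * h * 1000) = 16 * 283 / (1.9 * 6.0 * 1000) = 0.3972

0.3972


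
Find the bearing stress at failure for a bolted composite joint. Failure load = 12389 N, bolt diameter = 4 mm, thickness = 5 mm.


sigma_br = F/(d*h) = 12389/(4*5) = 619.5 MPa

619.5 MPa


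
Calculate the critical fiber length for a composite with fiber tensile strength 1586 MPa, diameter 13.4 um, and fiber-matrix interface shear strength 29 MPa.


Lc = sigma_f * d / (2 * tau_i) = 1586 * 13.4 / (2 * 29) = 366.4 um

366.4 um


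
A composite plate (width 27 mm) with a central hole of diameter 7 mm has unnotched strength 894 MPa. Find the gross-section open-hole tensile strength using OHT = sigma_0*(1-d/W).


OHT = sigma_0*(1-d/W) = 894*(1-7/27) = 662.2 MPa

662.2 MPa


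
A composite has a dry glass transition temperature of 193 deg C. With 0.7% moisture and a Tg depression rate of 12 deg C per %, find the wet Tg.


Tg_wet = Tg_dry - k*moisture = 193 - 12*0.7 = 184.6 deg C

184.6 deg C


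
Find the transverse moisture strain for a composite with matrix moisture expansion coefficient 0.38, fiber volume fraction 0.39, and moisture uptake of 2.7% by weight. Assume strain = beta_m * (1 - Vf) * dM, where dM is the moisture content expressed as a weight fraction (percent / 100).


dM = 2.7/100 = 0.027
strain = beta_m * (1-Vf) * dM = 0.38 * 0.61 * 0.027 = 0.0062586

0.0062586


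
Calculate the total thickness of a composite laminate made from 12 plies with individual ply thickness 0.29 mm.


h = n * t_ply = 12 * 0.29 = 3.48 mm

3.48 mm


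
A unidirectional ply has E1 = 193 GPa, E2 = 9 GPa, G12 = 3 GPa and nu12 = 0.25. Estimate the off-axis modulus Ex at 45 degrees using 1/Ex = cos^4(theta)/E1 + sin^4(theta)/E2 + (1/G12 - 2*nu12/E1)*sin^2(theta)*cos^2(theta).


cos^4(45) = 0.25, sin^4(45) = 0.25, sin^2(45)*cos^2(45) = 0.25
1/G12 - 2*nu12/E1 = 1/3 - 2*0.25/193 = 0.330743 GPa^-1
1/Ex = 0.25/193 + 0.25/9 + 0.330743*0.25 = 0.1117588 GPa^-1
Ex = 8.95 GPa

8.95 GPa


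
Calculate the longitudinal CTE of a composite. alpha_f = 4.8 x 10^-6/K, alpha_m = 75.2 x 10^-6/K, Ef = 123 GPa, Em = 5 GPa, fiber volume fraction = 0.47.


E1 = Ef*Vf + Em*(1-Vf) = 60.46
alpha_1 = (alpha_f*Ef*Vf + alpha_m*Em*(1-Vf))/E1 = 7.89 x 10^-6/K

7.89 x 10^-6/K


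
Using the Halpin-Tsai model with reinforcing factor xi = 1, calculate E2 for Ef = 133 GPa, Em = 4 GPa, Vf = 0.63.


eta = (Ef/Em - 1)/(Ef/Em + xi) = (33.25 - 1)/(33.25 + 1) = 0.9416
E2 = Em*(1+xi*eta*Vf)/(1-eta*Vf) = 15.67 GPa

15.67 GPa


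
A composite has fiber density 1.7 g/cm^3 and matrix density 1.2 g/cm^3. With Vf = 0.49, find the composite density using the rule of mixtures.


rho_c = rho_f*Vf + rho_m*(1-Vf) = 1.7*0.49 + 1.2*0.51 = 1.445 g/cm^3

1.445 g/cm^3


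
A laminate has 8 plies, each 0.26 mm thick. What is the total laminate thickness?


h = n * t_ply = 8 * 0.26 = 2.08 mm

2.08 mm


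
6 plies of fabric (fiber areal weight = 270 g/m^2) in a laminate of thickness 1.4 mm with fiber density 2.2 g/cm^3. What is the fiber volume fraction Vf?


Vf = n * FAW / (rho_f * h * 1000) = 6 * 270 / (2.2 * 1.4 * 1000) = 0.526

0.526


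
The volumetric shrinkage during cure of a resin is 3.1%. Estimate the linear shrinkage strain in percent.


Linear shrinkage ≈ vol_shrink/3 = 3.1/3 = 1.033%

1.033%


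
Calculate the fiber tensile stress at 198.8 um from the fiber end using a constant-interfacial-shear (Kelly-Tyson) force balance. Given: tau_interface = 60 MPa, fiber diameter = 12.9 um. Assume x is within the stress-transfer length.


Force balance: sigma_f * (pi*d^2/4) = tau * (pi*d) * x  ->  sigma_f = 4 * tau * x / d
sigma_f = 4 * 60 * 198.8 / 12.9 = 3698.6 MPa

3698.6 MPa


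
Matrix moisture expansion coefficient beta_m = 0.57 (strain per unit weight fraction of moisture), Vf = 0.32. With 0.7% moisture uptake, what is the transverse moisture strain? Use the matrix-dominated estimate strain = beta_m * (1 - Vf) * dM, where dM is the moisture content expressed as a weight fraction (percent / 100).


dM = 0.7/100 = 0.007
strain = beta_m * (1-Vf) * dM = 0.57 * 0.68 * 0.007 = 0.0027132

0.0027132


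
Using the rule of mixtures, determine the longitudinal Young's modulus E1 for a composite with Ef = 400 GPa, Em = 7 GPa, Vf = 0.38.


E1 = Ef*Vf + Em*(1-Vf) = 400*0.38 + 7*0.62 = 156.34 GPa

156.34 GPa


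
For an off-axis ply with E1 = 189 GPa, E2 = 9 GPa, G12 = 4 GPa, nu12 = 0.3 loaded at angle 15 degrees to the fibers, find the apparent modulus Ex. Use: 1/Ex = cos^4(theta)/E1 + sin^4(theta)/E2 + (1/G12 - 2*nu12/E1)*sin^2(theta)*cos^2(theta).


cos^4(15) = 0.870513, sin^4(15) = 0.004487, sin^2(15)*cos^2(15) = 0.0625
1/G12 - 2*nu12/E1 = 1/4 - 2*0.3/189 = 0.246825 GPa^-1
1/Ex = 0.870513/189 + 0.004487/9 + 0.246825*0.0625 = 0.0205311 GPa^-1
Ex = 48.71 GPa

48.71 GPa


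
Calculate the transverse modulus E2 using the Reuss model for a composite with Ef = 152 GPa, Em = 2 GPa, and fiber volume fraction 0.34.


1/E2 = Vf/Ef + (1-Vf)/Em = 0.34/152 + 0.66/2
E2 = 3.01 GPa

3.01 GPa


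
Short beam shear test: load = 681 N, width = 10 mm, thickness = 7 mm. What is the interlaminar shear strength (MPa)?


ILSS = 3F/(4bh) = 3*681/(4*10*7) = 7.3 MPa

7.3 MPa


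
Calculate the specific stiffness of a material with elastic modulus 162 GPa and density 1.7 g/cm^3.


Specific stiffness = E/rho = 162/1.7 = 95.3 GPa/(g/cm^3)

95.3 GPa/(g/cm^3)


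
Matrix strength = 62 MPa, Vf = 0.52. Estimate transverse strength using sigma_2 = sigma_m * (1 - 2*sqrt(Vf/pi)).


factor = 1 - 2*sqrt(0.52/pi) = 0.1863
sigma_2 = 62 * 0.1863 = 11.55 MPa

11.55 MPa


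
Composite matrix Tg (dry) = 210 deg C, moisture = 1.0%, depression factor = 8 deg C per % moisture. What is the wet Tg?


Tg_wet = Tg_dry - k*moisture = 210 - 8*1.0 = 202.0 deg C

202.0 deg C


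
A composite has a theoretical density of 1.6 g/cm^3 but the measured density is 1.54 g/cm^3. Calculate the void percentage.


Void% = (rho_theo - rho_actual)/rho_theo * 100 = (1.6 - 1.54)/1.6 * 100 = 3.75%

3.75%


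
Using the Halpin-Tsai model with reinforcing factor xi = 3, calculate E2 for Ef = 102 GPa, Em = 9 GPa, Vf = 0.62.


eta = (Ef/Em - 1)/(Ef/Em + xi) = (11.3333 - 1)/(11.3333 + 3) = 0.7209
E2 = Em*(1+xi*eta*Vf)/(1-eta*Vf) = 38.1 GPa

38.1 GPa


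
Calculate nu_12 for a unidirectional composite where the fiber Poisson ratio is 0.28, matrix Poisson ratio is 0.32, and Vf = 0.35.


nu_12 = nu_f*Vf + nu_m*(1-Vf) = 0.28*0.35 + 0.32*0.65 = 0.306

0.306


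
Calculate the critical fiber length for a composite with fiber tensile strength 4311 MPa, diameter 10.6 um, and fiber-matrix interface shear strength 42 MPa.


Lc = sigma_f * d / (2 * tau_i) = 4311 * 10.6 / (2 * 42) = 544.0 um

544.0 um


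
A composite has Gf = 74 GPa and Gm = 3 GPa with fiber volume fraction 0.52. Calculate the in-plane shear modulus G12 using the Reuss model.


1/G12 = Vf/Gf + (1-Vf)/Gm = 0.52/74 + 0.48/3
G12 = 5.99 GPa

5.99 GPa


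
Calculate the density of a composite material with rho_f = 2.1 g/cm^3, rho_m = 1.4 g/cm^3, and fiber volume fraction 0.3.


rho_c = rho_f*Vf + rho_m*(1-Vf) = 2.1*0.3 + 1.4*0.7 = 1.61 g/cm^3

1.61 g/cm^3


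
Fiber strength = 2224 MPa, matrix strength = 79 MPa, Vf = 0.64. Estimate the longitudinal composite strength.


sigma_1 = sigma_f*Vf + sigma_m*(1-Vf) = 2224*0.64 + 79*0.36 = 1451.8 MPa

1451.8 MPa


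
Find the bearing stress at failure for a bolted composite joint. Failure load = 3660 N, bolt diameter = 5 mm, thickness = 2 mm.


sigma_br = F/(d*h) = 3660/(5*2) = 366.0 MPa

366.0 MPa


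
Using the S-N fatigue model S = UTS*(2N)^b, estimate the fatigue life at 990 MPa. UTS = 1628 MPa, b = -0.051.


N = 0.5 * (S/UTS)^(1/b) = 0.5 * (990/1628)^(1/-0.051) = 8602.8175 cycles

8602.8175 cycles


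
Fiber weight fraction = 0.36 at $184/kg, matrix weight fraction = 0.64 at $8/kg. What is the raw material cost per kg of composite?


Cost = cost_f*Wf + cost_m*Wm = 184*0.36 + 8*0.64 = $71.36/kg

$71.36/kg


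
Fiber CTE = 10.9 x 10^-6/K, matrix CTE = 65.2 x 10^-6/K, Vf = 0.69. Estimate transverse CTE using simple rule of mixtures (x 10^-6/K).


alpha_2 = alpha_f*Vf + alpha_m*(1-Vf) = 10.9*0.69 + 65.2*0.31 = 27.7 x 10^-6/K

27.7 x 10^-6/K


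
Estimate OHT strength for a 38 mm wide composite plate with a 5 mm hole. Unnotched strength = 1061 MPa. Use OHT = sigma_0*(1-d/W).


OHT = sigma_0*(1-d/W) = 1061*(1-5/38) = 921.4 MPa

921.4 MPa


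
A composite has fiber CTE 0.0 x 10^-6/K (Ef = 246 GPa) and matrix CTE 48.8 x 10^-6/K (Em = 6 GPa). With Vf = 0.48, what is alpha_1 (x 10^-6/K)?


E1 = Ef*Vf + Em*(1-Vf) = 121.2
alpha_1 = (alpha_f*Ef*Vf + alpha_m*Em*(1-Vf))/E1 = 1.26 x 10^-6/K

1.26 x 10^-6/K


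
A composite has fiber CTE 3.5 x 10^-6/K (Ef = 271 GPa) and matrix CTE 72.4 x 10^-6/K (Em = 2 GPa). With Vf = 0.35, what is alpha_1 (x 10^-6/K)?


E1 = Ef*Vf + Em*(1-Vf) = 96.15
alpha_1 = (alpha_f*Ef*Vf + alpha_m*Em*(1-Vf))/E1 = 4.43 x 10^-6/K

4.43 x 10^-6/K


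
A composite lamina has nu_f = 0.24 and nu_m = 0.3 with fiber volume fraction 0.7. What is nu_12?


nu_12 = nu_f*Vf + nu_m*(1-Vf) = 0.24*0.7 + 0.3*0.3 = 0.258

0.258


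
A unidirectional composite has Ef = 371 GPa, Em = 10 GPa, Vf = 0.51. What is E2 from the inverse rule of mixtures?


1/E2 = Vf/Ef + (1-Vf)/Em = 0.51/371 + 0.49/10
E2 = 19.85 GPa

19.85 GPa


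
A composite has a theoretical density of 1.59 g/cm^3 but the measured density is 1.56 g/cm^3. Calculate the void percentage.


Void% = (rho_theo - rho_actual)/rho_theo * 100 = (1.59 - 1.56)/1.59 * 100 = 1.89%

1.89%


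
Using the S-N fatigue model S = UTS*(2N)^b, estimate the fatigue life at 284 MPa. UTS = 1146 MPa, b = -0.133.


N = 0.5 * (S/UTS)^(1/b) = 0.5 * (284/1146)^(1/-0.133) = 17962.0355 cycles

17962.0355 cycles


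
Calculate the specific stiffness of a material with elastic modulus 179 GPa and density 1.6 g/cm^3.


Specific stiffness = E/rho = 179/1.6 = 111.9 GPa/(g/cm^3)

111.9 GPa/(g/cm^3)


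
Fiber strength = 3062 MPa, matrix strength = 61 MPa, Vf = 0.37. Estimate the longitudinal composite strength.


sigma_1 = sigma_f*Vf + sigma_m*(1-Vf) = 3062*0.37 + 61*0.63 = 1171.4 MPa

1171.4 MPa


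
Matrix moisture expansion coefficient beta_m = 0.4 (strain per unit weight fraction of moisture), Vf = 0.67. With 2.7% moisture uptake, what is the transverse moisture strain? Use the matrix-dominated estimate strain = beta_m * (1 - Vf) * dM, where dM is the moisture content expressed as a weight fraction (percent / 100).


dM = 2.7/100 = 0.027
strain = beta_m * (1-Vf) * dM = 0.4 * 0.33 * 0.027 = 0.003564

0.003564


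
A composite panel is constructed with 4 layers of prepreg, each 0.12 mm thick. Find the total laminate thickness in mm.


h = n * t_ply = 4 * 0.12 = 0.48 mm

0.48 mm


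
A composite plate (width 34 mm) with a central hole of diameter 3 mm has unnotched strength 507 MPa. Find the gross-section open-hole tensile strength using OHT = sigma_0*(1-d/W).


OHT = sigma_0*(1-d/W) = 507*(1-3/34) = 462.3 MPa

462.3 MPa


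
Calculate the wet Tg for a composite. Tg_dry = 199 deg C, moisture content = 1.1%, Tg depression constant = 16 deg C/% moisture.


Tg_wet = Tg_dry - k*moisture = 199 - 16*1.1 = 181.4 deg C

181.4 deg C


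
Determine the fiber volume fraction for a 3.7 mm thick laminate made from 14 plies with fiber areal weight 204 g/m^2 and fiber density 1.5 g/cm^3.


Vf = n * FAW / (rho_f * h * 1000) = 14 * 204 / (1.5 * 3.7 * 1000) = 0.5146

0.5146


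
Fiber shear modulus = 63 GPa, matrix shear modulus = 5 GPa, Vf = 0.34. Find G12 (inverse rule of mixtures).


1/G12 = Vf/Gf + (1-Vf)/Gm = 0.34/63 + 0.66/5
G12 = 7.28 GPa

7.28 GPa


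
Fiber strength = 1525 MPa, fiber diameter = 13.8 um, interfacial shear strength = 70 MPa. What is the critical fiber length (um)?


Lc = sigma_f * d / (2 * tau_i) = 1525 * 13.8 / (2 * 70) = 150.3 um

150.3 um


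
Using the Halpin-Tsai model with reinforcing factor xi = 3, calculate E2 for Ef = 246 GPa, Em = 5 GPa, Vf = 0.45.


eta = (Ef/Em - 1)/(Ef/Em + xi) = (49.2 - 1)/(49.2 + 3) = 0.9234
E2 = Em*(1+xi*eta*Vf)/(1-eta*Vf) = 19.22 GPa

19.22 GPa


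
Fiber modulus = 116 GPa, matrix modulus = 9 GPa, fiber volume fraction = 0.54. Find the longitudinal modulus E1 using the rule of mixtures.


E1 = Ef*Vf + Em*(1-Vf) = 116*0.54 + 9*0.46 = 66.78 GPa

66.78 GPa


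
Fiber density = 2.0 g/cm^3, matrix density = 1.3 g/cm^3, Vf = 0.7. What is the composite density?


rho_c = rho_f*Vf + rho_m*(1-Vf) = 2.0*0.7 + 1.3*0.3 = 1.79 g/cm^3

1.79 g/cm^3


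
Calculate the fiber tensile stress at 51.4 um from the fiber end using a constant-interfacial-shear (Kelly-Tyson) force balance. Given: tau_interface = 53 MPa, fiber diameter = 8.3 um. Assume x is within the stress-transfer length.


Force balance: sigma_f * (pi*d^2/4) = tau * (pi*d) * x  ->  sigma_f = 4 * tau * x / d
sigma_f = 4 * 53 * 51.4 / 8.3 = 1312.9 MPa

1312.9 MPa


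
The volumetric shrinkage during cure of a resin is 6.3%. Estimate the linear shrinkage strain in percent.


Linear shrinkage ≈ vol_shrink/3 = 6.3/3 = 2.1%

2.1%


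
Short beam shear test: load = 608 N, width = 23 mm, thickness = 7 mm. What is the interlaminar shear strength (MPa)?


ILSS = 3F/(4bh) = 3*608/(4*23*7) = 2.83 MPa

2.83 MPa


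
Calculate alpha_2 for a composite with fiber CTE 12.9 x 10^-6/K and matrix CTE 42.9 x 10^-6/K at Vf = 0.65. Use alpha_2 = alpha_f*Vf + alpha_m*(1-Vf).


alpha_2 = alpha_f*Vf + alpha_m*(1-Vf) = 12.9*0.65 + 42.9*0.35 = 23.4 x 10^-6/K

23.4 x 10^-6/K


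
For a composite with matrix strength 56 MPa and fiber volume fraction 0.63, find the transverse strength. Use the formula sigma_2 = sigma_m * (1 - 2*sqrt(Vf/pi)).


factor = 1 - 2*sqrt(0.63/pi) = 0.1044
sigma_2 = 56 * 0.1044 = 5.85 MPa

5.85 MPa


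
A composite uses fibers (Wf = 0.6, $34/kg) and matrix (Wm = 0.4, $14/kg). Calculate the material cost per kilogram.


Cost = cost_f*Wf + cost_m*Wm = 34*0.6 + 14*0.4 = $26.0/kg

$26.0/kg


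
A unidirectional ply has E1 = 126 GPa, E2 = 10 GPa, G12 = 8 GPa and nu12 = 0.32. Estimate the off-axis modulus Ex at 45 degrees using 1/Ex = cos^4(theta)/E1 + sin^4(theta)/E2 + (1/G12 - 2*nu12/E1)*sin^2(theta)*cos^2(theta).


cos^4(45) = 0.25, sin^4(45) = 0.25, sin^2(45)*cos^2(45) = 0.25
1/G12 - 2*nu12/E1 = 1/8 - 2*0.32/126 = 0.119921 GPa^-1
1/Ex = 0.25/126 + 0.25/10 + 0.119921*0.25 = 0.0569643 GPa^-1
Ex = 17.55 GPa

17.55 GPa


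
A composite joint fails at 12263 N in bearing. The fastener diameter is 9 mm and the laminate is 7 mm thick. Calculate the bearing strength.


sigma_br = F/(d*h) = 12263/(9*7) = 194.7 MPa

194.7 MPa


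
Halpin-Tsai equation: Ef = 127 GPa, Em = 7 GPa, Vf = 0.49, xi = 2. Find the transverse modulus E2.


eta = (Ef/Em - 1)/(Ef/Em + xi) = (18.1429 - 1)/(18.1429 + 2) = 0.8511
E2 = Em*(1+xi*eta*Vf)/(1-eta*Vf) = 22.02 GPa

22.02 GPa


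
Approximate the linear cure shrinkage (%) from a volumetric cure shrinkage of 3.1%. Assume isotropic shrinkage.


Linear shrinkage ≈ vol_shrink/3 = 3.1/3 = 1.033%

1.033%


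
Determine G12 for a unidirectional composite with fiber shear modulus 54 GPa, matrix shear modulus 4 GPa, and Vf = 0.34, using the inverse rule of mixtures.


1/G12 = Vf/Gf + (1-Vf)/Gm = 0.34/54 + 0.66/4
G12 = 5.84 GPa

5.84 GPa


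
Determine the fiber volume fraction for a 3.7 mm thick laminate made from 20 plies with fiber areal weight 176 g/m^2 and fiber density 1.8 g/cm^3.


Vf = n * FAW / (rho_f * h * 1000) = 20 * 176 / (1.8 * 3.7 * 1000) = 0.5285

0.5285


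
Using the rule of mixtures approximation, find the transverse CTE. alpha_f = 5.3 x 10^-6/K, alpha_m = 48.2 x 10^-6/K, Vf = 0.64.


alpha_2 = alpha_f*Vf + alpha_m*(1-Vf) = 5.3*0.64 + 48.2*0.36 = 20.7 x 10^-6/K

20.7 x 10^-6/K


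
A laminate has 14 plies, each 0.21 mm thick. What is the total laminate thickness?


h = n * t_ply = 14 * 0.21 = 2.94 mm

2.94 mm


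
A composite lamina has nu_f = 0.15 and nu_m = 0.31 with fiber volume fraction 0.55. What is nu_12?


nu_12 = nu_f*Vf + nu_m*(1-Vf) = 0.15*0.55 + 0.31*0.45 = 0.222

0.222


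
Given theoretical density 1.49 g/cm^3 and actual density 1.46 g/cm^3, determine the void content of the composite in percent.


Void% = (rho_theo - rho_actual)/rho_theo * 100 = (1.49 - 1.46)/1.49 * 100 = 2.01%

2.01%


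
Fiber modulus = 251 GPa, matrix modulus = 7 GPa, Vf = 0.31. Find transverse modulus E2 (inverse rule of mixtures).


1/E2 = Vf/Ef + (1-Vf)/Em = 0.31/251 + 0.69/7
E2 = 10.02 GPa

10.02 GPa


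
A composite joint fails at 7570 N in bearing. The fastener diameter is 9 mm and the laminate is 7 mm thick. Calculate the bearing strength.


sigma_br = F/(d*h) = 7570/(9*7) = 120.2 MPa

120.2 MPa


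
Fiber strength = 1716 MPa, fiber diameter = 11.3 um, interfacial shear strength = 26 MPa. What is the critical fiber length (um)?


Lc = sigma_f * d / (2 * tau_i) = 1716 * 11.3 / (2 * 26) = 372.9 um

372.9 um


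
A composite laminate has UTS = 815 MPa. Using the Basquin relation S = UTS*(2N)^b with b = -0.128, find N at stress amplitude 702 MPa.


N = 0.5 * (S/UTS)^(1/b) = 0.5 * (702/815)^(1/-0.128) = 1.6046 cycles

1.6046 cycles


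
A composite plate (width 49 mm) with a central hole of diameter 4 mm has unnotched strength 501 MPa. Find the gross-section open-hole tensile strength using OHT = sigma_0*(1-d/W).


OHT = sigma_0*(1-d/W) = 501*(1-4/49) = 460.1 MPa

460.1 MPa


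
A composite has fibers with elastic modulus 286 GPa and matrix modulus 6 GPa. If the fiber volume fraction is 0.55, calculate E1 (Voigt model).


E1 = Ef*Vf + Em*(1-Vf) = 286*0.55 + 6*0.45 = 160.0 GPa

160.0 GPa


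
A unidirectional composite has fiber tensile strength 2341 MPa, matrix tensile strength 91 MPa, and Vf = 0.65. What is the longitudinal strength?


sigma_1 = sigma_f*Vf + sigma_m*(1-Vf) = 2341*0.65 + 91*0.35 = 1553.5 MPa

1553.5 MPa


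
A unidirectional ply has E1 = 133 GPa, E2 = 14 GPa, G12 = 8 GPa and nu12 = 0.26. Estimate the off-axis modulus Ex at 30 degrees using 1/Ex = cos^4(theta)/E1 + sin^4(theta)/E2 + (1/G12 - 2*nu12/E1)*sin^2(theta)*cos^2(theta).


cos^4(30) = 0.5625, sin^4(30) = 0.0625, sin^2(30)*cos^2(30) = 0.1875
1/G12 - 2*nu12/E1 = 1/8 - 2*0.26/133 = 0.12109 GPa^-1
1/Ex = 0.5625/133 + 0.0625/14 + 0.12109*0.1875 = 0.031398 GPa^-1
Ex = 31.85 GPa

31.85 GPa


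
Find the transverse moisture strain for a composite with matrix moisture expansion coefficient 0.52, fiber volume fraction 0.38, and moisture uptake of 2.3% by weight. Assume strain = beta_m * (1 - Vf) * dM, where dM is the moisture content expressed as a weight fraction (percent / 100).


dM = 2.3/100 = 0.023
strain = beta_m * (1-Vf) * dM = 0.52 * 0.62 * 0.023 = 0.0074152

0.0074152


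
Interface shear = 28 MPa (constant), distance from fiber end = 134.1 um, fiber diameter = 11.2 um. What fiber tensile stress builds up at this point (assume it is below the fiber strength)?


Force balance: sigma_f * (pi*d^2/4) = tau * (pi*d) * x  ->  sigma_f = 4 * tau * x / d
sigma_f = 4 * 28 * 134.1 / 11.2 = 1341.0 MPa

1341.0 MPa


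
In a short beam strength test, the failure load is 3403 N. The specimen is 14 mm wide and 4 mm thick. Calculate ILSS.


ILSS = 3F/(4bh) = 3*3403/(4*14*4) = 45.58 MPa

45.58 MPa


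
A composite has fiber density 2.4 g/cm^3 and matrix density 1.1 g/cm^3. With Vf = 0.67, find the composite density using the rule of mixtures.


rho_c = rho_f*Vf + rho_m*(1-Vf) = 2.4*0.67 + 1.1*0.33 = 1.971 g/cm^3

1.971 g/cm^3


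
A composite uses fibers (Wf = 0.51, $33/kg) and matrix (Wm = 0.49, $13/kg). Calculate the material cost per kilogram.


Cost = cost_f*Wf + cost_m*Wm = 33*0.51 + 13*0.49 = $23.2/kg

$23.2/kg


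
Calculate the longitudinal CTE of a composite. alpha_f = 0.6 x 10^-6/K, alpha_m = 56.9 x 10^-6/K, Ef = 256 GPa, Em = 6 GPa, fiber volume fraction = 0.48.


E1 = Ef*Vf + Em*(1-Vf) = 126.0
alpha_1 = (alpha_f*Ef*Vf + alpha_m*Em*(1-Vf))/E1 = 1.99 x 10^-6/K

1.99 x 10^-6/K


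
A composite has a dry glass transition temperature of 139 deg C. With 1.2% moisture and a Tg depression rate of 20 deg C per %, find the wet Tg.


Tg_wet = Tg_dry - k*moisture = 139 - 20*1.2 = 115.0 deg C

115.0 deg C


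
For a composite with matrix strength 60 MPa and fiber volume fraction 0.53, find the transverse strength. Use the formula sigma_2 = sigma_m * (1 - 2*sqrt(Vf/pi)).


factor = 1 - 2*sqrt(0.53/pi) = 0.1785
sigma_2 = 60 * 0.1785 = 10.71 MPa

10.71 MPa


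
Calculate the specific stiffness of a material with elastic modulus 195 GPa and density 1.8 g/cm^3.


Specific stiffness = E/rho = 195/1.8 = 108.3 GPa/(g/cm^3)

108.3 GPa/(g/cm^3)


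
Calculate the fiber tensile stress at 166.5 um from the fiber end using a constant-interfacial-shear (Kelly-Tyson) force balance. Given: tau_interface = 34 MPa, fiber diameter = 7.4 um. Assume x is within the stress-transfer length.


Force balance: sigma_f * (pi*d^2/4) = tau * (pi*d) * x  ->  sigma_f = 4 * tau * x / d
sigma_f = 4 * 34 * 166.5 / 7.4 = 3060.0 MPa

3060.0 MPa


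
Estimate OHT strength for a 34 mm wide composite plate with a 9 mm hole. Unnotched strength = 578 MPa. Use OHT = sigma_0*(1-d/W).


OHT = sigma_0*(1-d/W) = 578*(1-9/34) = 425.0 MPa

425.0 MPa


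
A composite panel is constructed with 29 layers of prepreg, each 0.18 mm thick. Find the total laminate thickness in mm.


h = n * t_ply = 29 * 0.18 = 5.22 mm

5.22 mm


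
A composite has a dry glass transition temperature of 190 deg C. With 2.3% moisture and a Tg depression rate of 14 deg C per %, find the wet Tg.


Tg_wet = Tg_dry - k*moisture = 190 - 14*2.3 = 157.8 deg C

157.8 deg C


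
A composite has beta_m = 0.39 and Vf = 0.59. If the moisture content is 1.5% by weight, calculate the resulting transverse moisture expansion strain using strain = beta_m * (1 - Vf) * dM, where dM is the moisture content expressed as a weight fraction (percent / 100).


dM = 1.5/100 = 0.015
strain = beta_m * (1-Vf) * dM = 0.39 * 0.41 * 0.015 = 0.0023985

0.0023985


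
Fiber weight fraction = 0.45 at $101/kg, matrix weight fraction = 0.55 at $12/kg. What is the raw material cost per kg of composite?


Cost = cost_f*Wf + cost_m*Wm = 101*0.45 + 12*0.55 = $52.05/kg

$52.05/kg


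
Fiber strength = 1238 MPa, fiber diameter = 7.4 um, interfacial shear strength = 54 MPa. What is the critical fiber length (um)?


Lc = sigma_f * d / (2 * tau_i) = 1238 * 7.4 / (2 * 54) = 84.8 um

84.8 um


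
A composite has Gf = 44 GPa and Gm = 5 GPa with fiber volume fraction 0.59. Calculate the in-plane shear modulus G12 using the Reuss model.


1/G12 = Vf/Gf + (1-Vf)/Gm = 0.59/44 + 0.41/5
G12 = 10.48 GPa

10.48 GPa


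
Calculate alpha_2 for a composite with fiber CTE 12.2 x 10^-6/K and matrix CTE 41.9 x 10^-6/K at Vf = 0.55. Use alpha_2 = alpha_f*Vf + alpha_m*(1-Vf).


alpha_2 = alpha_f*Vf + alpha_m*(1-Vf) = 12.2*0.55 + 41.9*0.45 = 25.6 x 10^-6/K

25.6 x 10^-6/K


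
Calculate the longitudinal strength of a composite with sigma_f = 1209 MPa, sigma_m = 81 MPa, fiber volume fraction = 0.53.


sigma_1 = sigma_f*Vf + sigma_m*(1-Vf) = 1209*0.53 + 81*0.47 = 678.8 MPa

678.8 MPa


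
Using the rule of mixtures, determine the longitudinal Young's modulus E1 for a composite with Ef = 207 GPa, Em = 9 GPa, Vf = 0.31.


E1 = Ef*Vf + Em*(1-Vf) = 207*0.31 + 9*0.69 = 70.38 GPa

70.38 GPa


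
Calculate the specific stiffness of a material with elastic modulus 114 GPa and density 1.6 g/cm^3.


Specific stiffness = E/rho = 114/1.6 = 71.3 GPa/(g/cm^3)

71.3 GPa/(g/cm^3)


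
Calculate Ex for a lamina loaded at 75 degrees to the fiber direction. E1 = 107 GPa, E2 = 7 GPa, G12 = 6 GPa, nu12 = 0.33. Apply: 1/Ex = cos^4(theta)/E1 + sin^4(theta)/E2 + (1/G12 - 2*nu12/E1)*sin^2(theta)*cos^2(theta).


cos^4(75) = 0.004487, sin^4(75) = 0.870513, sin^2(75)*cos^2(75) = 0.0625
1/G12 - 2*nu12/E1 = 1/6 - 2*0.33/107 = 0.160498 GPa^-1
1/Ex = 0.004487/107 + 0.870513/7 + 0.160498*0.0625 = 0.134432 GPa^-1
Ex = 7.44 GPa

7.44 GPa


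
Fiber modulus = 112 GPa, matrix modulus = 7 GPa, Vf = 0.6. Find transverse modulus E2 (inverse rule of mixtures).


1/E2 = Vf/Ef + (1-Vf)/Em = 0.6/112 + 0.4/7
E2 = 16.0 GPa

16.0 GPa


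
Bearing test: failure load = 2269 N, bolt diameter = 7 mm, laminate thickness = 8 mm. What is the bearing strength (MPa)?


sigma_br = F/(d*h) = 2269/(7*8) = 40.5 MPa

40.5 MPa


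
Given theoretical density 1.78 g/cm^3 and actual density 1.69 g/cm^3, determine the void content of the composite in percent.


Void% = (rho_theo - rho_actual)/rho_theo * 100 = (1.78 - 1.69)/1.78 * 100 = 5.06%

5.06%


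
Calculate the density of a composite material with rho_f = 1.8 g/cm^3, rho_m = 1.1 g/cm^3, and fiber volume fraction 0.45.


rho_c = rho_f*Vf + rho_m*(1-Vf) = 1.8*0.45 + 1.1*0.55 = 1.415 g/cm^3

1.415 g/cm^3


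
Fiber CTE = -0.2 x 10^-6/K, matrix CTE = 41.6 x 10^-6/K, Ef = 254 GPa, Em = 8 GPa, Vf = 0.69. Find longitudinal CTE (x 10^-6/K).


E1 = Ef*Vf + Em*(1-Vf) = 177.74
alpha_1 = (alpha_f*Ef*Vf + alpha_m*Em*(1-Vf))/E1 = 0.38 x 10^-6/K

0.38 x 10^-6/K


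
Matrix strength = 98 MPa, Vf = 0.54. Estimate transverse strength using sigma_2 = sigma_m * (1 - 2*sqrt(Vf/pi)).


factor = 1 - 2*sqrt(0.54/pi) = 0.1708
sigma_2 = 98 * 0.1708 = 16.74 MPa

16.74 MPa


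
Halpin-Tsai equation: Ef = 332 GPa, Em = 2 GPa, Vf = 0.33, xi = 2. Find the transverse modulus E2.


eta = (Ef/Em - 1)/(Ef/Em + xi) = (166.0 - 1)/(166.0 + 2) = 0.9821
E2 = Em*(1+xi*eta*Vf)/(1-eta*Vf) = 4.88 GPa

4.88 GPa


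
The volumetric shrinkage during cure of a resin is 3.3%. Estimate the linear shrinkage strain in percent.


Linear shrinkage ≈ vol_shrink/3 = 3.3/3 = 1.1%

1.1%


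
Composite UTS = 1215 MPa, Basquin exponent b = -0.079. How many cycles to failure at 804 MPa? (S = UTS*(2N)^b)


N = 0.5 * (S/UTS)^(1/b) = 0.5 * (804/1215)^(1/-0.079) = 93.0778 cycles

93.0778 cycles


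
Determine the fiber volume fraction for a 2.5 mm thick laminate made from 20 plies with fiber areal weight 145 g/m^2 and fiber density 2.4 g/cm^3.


Vf = n * FAW / (rho_f * h * 1000) = 20 * 145 / (2.4 * 2.5 * 1000) = 0.4833

0.4833


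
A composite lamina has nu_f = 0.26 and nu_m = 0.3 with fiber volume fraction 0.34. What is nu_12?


nu_12 = nu_f*Vf + nu_m*(1-Vf) = 0.26*0.34 + 0.3*0.66 = 0.2864

0.2864


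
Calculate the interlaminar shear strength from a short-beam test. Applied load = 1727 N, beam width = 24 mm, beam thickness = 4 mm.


ILSS = 3F/(4bh) = 3*1727/(4*24*4) = 13.49 MPa

13.49 MPa


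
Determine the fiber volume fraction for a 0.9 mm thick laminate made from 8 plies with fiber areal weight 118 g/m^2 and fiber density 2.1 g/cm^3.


Vf = n * FAW / (rho_f * h * 1000) = 8 * 118 / (2.1 * 0.9 * 1000) = 0.4995

0.4995


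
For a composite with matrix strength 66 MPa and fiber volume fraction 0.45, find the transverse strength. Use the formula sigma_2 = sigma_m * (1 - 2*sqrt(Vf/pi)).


factor = 1 - 2*sqrt(0.45/pi) = 0.2431
sigma_2 = 66 * 0.2431 = 16.04 MPa

16.04 MPa


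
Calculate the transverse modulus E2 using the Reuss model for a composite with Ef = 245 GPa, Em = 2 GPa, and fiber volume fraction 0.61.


1/E2 = Vf/Ef + (1-Vf)/Em = 0.61/245 + 0.39/2
E2 = 5.06 GPa

5.06 GPa


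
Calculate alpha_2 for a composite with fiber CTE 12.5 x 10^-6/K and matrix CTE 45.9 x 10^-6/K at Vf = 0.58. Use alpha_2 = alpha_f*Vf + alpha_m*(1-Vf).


alpha_2 = alpha_f*Vf + alpha_m*(1-Vf) = 12.5*0.58 + 45.9*0.42 = 26.5 x 10^-6/K

26.5 x 10^-6/K


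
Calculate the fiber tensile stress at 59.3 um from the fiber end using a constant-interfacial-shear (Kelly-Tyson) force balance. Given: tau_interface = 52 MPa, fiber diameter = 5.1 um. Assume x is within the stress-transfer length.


Force balance: sigma_f * (pi*d^2/4) = tau * (pi*d) * x  ->  sigma_f = 4 * tau * x / d
sigma_f = 4 * 52 * 59.3 / 5.1 = 2418.5 MPa

2418.5 MPa


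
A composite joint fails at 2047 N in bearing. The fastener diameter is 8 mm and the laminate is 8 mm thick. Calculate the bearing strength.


sigma_br = F/(d*h) = 2047/(8*8) = 32.0 MPa

32.0 MPa


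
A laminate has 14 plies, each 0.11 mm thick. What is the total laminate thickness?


h = n * t_ply = 14 * 0.11 = 1.54 mm

1.54 mm


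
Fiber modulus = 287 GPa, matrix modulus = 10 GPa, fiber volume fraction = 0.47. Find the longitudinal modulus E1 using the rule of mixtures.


E1 = Ef*Vf + Em*(1-Vf) = 287*0.47 + 10*0.53 = 140.19 GPa

140.19 GPa


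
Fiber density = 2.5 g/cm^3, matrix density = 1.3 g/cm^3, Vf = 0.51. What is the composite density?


rho_c = rho_f*Vf + rho_m*(1-Vf) = 2.5*0.51 + 1.3*0.49 = 1.912 g/cm^3

1.912 g/cm^3


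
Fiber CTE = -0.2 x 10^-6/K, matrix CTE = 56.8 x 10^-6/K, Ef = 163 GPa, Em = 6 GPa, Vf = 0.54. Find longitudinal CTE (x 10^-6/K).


E1 = Ef*Vf + Em*(1-Vf) = 90.78
alpha_1 = (alpha_f*Ef*Vf + alpha_m*Em*(1-Vf))/E1 = 1.53 x 10^-6/K

1.53 x 10^-6/K


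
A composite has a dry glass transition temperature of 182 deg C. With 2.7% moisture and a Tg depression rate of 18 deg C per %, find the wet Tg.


Tg_wet = Tg_dry - k*moisture = 182 - 18*2.7 = 133.4 deg C

133.4 deg C


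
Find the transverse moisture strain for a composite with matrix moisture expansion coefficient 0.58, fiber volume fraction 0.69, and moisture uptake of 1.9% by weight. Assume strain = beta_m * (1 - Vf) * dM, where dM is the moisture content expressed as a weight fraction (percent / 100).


dM = 1.9/100 = 0.019
strain = beta_m * (1-Vf) * dM = 0.58 * 0.31 * 0.019 = 0.0034162

0.0034162


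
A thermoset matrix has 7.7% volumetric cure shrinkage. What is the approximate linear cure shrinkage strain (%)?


Linear shrinkage ≈ vol_shrink/3 = 7.7/3 = 2.567%

2.567%


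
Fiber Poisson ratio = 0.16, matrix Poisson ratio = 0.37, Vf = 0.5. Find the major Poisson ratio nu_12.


nu_12 = nu_f*Vf + nu_m*(1-Vf) = 0.16*0.5 + 0.37*0.5 = 0.265

0.265


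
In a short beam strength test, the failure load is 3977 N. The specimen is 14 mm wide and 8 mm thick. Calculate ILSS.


ILSS = 3F/(4bh) = 3*3977/(4*14*8) = 26.63 MPa

26.63 MPa


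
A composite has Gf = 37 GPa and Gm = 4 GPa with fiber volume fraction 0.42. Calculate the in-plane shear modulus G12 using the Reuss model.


1/G12 = Vf/Gf + (1-Vf)/Gm = 0.42/37 + 0.58/4
G12 = 6.4 GPa

6.4 GPa


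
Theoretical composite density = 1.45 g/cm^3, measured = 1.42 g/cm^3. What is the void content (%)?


Void% = (rho_theo - rho_actual)/rho_theo * 100 = (1.45 - 1.42)/1.45 * 100 = 2.07%

2.07%


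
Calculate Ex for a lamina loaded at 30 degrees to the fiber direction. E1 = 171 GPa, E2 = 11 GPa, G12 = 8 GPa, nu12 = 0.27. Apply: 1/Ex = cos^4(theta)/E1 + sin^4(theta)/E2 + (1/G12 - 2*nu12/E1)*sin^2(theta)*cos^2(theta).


cos^4(30) = 0.5625, sin^4(30) = 0.0625, sin^2(30)*cos^2(30) = 0.1875
1/G12 - 2*nu12/E1 = 1/8 - 2*0.27/171 = 0.121842 GPa^-1
1/Ex = 0.5625/171 + 0.0625/11 + 0.121842*0.1875 = 0.0318167 GPa^-1
Ex = 31.43 GPa

31.43 GPa


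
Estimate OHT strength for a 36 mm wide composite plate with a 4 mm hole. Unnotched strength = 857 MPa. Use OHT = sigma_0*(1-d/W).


OHT = sigma_0*(1-d/W) = 857*(1-4/36) = 761.8 MPa

761.8 MPa


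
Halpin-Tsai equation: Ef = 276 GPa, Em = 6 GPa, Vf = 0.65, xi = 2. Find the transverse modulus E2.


eta = (Ef/Em - 1)/(Ef/Em + xi) = (46.0 - 1)/(46.0 + 2) = 0.9375
E2 = Em*(1+xi*eta*Vf)/(1-eta*Vf) = 34.08 GPa

34.08 GPa


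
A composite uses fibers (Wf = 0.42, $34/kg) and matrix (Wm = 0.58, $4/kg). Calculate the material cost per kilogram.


Cost = cost_f*Wf + cost_m*Wm = 34*0.42 + 4*0.58 = $16.6/kg

$16.6/kg


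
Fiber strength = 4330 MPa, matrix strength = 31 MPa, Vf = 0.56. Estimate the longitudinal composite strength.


sigma_1 = sigma_f*Vf + sigma_m*(1-Vf) = 4330*0.56 + 31*0.44 = 2438.4 MPa

2438.4 MPa


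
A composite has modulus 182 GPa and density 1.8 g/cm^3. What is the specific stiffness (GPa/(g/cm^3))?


Specific stiffness = E/rho = 182/1.8 = 101.1 GPa/(g/cm^3)

101.1 GPa/(g/cm^3)


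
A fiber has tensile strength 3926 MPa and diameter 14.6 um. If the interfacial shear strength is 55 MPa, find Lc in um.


Lc = sigma_f * d / (2 * tau_i) = 3926 * 14.6 / (2 * 55) = 521.1 um

521.1 um


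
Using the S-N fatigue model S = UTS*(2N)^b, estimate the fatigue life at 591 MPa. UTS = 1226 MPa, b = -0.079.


N = 0.5 * (S/UTS)^(1/b) = 0.5 * (591/1226)^(1/-0.079) = 5133.3426 cycles

5133.3426 cycles


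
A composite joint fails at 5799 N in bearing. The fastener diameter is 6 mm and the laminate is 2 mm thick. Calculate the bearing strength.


sigma_br = F/(d*h) = 5799/(6*2) = 483.3 MPa

483.3 MPa


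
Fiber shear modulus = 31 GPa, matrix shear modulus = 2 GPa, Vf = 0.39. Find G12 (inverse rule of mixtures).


1/G12 = Vf/Gf + (1-Vf)/Gm = 0.39/31 + 0.61/2
G12 = 3.15 GPa

3.15 GPa


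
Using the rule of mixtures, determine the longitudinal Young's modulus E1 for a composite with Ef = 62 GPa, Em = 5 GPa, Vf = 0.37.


E1 = Ef*Vf + Em*(1-Vf) = 62*0.37 + 5*0.63 = 26.09 GPa

26.09 GPa


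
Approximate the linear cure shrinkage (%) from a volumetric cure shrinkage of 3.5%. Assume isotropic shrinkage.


Linear shrinkage ≈ vol_shrink/3 = 3.5/3 = 1.167%

1.167%


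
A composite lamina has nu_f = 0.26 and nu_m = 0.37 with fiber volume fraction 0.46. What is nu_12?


nu_12 = nu_f*Vf + nu_m*(1-Vf) = 0.26*0.46 + 0.37*0.54 = 0.3194

0.3194


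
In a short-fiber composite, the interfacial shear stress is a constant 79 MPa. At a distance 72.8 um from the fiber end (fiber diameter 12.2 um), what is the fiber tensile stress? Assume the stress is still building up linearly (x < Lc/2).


Force balance: sigma_f * (pi*d^2/4) = tau * (pi*d) * x  ->  sigma_f = 4 * tau * x / d
sigma_f = 4 * 79 * 72.8 / 12.2 = 1885.6 MPa

1885.6 MPa


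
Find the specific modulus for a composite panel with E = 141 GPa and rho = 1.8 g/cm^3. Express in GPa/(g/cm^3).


Specific stiffness = E/rho = 141/1.8 = 78.3 GPa/(g/cm^3)

78.3 GPa/(g/cm^3)


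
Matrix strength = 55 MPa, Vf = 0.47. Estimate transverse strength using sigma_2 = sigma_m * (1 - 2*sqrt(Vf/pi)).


factor = 1 - 2*sqrt(0.47/pi) = 0.2264
sigma_2 = 55 * 0.2264 = 12.45 MPa

12.45 MPa


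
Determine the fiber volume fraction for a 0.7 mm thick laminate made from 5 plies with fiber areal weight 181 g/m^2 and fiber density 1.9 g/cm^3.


Vf = n * FAW / (rho_f * h * 1000) = 5 * 181 / (1.9 * 0.7 * 1000) = 0.6805

0.6805


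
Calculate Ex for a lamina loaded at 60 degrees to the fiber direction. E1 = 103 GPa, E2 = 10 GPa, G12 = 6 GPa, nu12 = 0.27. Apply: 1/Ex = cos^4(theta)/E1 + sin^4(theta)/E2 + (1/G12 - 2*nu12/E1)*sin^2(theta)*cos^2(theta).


cos^4(60) = 0.0625, sin^4(60) = 0.5625, sin^2(60)*cos^2(60) = 0.1875
1/G12 - 2*nu12/E1 = 1/6 - 2*0.27/103 = 0.161424 GPa^-1
1/Ex = 0.0625/103 + 0.5625/10 + 0.161424*0.1875 = 0.0871238 GPa^-1
Ex = 11.48 GPa

11.48 GPa


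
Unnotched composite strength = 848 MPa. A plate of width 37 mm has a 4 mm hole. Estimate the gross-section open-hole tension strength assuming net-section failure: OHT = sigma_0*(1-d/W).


OHT = sigma_0*(1-d/W) = 848*(1-4/37) = 756.3 MPa

756.3 MPa


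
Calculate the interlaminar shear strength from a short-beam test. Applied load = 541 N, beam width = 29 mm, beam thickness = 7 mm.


ILSS = 3F/(4bh) = 3*541/(4*29*7) = 2.0 MPa

2.0 MPa


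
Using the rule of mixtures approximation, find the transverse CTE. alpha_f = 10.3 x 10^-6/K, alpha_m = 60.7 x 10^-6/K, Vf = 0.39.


alpha_2 = alpha_f*Vf + alpha_m*(1-Vf) = 10.3*0.39 + 60.7*0.61 = 41.0 x 10^-6/K

41.0 x 10^-6/K


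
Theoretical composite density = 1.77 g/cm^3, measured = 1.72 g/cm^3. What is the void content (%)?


Void% = (rho_theo - rho_actual)/rho_theo * 100 = (1.77 - 1.72)/1.77 * 100 = 2.82%

2.82%


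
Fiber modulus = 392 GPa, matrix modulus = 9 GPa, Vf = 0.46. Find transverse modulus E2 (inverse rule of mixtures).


1/E2 = Vf/Ef + (1-Vf)/Em = 0.46/392 + 0.54/9
E2 = 16.35 GPa

16.35 GPa


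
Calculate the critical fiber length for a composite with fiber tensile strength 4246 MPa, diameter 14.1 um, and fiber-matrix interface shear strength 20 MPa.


Lc = sigma_f * d / (2 * tau_i) = 4246 * 14.1 / (2 * 20) = 1496.7 um

1496.7 um


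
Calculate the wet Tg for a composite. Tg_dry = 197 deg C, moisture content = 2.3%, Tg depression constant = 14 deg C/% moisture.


Tg_wet = Tg_dry - k*moisture = 197 - 14*2.3 = 164.8 deg C

164.8 deg C


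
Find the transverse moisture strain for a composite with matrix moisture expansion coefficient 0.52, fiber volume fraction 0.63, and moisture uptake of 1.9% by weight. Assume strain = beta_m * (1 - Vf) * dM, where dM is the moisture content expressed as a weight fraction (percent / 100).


dM = 1.9/100 = 0.019
strain = beta_m * (1-Vf) * dM = 0.52 * 0.37 * 0.019 = 0.0036556

0.0036556


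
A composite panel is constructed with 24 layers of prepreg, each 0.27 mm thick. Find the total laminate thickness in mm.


h = n * t_ply = 24 * 0.27 = 6.48 mm

6.48 mm


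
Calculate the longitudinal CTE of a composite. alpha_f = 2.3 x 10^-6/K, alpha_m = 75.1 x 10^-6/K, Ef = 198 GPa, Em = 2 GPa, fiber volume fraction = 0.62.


E1 = Ef*Vf + Em*(1-Vf) = 123.52
alpha_1 = (alpha_f*Ef*Vf + alpha_m*Em*(1-Vf))/E1 = 2.75 x 10^-6/K

2.75 x 10^-6/K


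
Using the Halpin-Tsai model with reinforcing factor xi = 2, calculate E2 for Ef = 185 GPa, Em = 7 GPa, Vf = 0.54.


eta = (Ef/Em - 1)/(Ef/Em + xi) = (26.4286 - 1)/(26.4286 + 2) = 0.8945
E2 = Em*(1+xi*eta*Vf)/(1-eta*Vf) = 26.62 GPa

26.62 GPa


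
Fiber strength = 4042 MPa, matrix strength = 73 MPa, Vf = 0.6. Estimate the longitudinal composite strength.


sigma_1 = sigma_f*Vf + sigma_m*(1-Vf) = 4042*0.6 + 73*0.4 = 2454.4 MPa

2454.4 MPa


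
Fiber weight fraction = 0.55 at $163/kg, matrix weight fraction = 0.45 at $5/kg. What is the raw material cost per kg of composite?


Cost = cost_f*Wf + cost_m*Wm = 163*0.55 + 5*0.45 = $91.9/kg

$91.9/kg
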